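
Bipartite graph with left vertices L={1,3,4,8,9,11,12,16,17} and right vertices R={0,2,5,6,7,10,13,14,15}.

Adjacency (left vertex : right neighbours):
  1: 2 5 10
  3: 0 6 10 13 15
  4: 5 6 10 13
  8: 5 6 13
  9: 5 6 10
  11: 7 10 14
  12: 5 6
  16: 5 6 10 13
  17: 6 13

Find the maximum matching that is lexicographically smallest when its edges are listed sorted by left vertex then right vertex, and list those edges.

|M| = 7 (so the lex-smallest maximum matching has 7 edges)
process left vertices in ascending order; for each, take the smallest-labelled available neighbour that still permits 7 edges overall, or leave it unmatched if none does
lex-smallest matching: {1-2, 3-0, 4-5, 8-6, 9-10, 11-7, 16-13}

Lex-smallest maximum matching: {(1,2), (3,0), (4,5), (8,6), (9,10), (11,7), (16,13)}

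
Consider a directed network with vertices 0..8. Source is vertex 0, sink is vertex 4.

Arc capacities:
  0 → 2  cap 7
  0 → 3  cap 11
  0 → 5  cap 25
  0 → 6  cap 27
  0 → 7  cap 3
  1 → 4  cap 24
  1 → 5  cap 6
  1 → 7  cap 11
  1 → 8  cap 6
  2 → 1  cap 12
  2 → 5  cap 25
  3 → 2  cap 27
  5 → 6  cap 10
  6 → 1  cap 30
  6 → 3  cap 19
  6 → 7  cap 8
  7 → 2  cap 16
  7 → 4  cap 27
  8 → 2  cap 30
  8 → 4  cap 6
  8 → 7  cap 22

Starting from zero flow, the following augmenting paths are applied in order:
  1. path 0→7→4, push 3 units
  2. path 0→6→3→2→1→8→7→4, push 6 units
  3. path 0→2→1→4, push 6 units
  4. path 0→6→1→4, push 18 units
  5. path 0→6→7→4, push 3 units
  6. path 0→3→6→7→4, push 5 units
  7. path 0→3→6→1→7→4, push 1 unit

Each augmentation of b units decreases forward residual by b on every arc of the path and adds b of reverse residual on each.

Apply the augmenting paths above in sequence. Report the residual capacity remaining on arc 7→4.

after path 1 (0→7→4, push 3): res(7,4)=24
after path 2 (0→6→3→2→1→8→7→4, push 6): res(7,4)=18
after path 3 (0→2→1→4, push 6): res(7,4)=18
after path 4 (0→6→1→4, push 18): res(7,4)=18
after path 5 (0→6→7→4, push 3): res(7,4)=15
after path 6 (0→3→6→7→4, push 5): res(7,4)=10
after path 7 (0→3→6→1→7→4, push 1): res(7,4)=9

Residual capacity of (7,4): 9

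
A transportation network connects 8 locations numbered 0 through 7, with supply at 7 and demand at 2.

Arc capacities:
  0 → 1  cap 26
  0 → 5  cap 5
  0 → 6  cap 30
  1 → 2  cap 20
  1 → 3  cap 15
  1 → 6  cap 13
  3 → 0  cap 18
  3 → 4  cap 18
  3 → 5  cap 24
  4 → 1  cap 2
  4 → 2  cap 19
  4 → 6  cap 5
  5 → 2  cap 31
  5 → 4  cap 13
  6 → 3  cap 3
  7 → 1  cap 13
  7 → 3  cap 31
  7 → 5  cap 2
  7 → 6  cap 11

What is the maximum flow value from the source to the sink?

augment #1: 7→1→2 bottleneck 13, total now 13
augment #2: 7→5→2 bottleneck 2, total now 15
augment #3: 7→3→4→2 bottleneck 18, total now 33
augment #4: 7→3→5→2 bottleneck 13, total now 46
augment #5: 7→6→3→5→2 bottleneck 3, total now 49

Maximum flow value: 49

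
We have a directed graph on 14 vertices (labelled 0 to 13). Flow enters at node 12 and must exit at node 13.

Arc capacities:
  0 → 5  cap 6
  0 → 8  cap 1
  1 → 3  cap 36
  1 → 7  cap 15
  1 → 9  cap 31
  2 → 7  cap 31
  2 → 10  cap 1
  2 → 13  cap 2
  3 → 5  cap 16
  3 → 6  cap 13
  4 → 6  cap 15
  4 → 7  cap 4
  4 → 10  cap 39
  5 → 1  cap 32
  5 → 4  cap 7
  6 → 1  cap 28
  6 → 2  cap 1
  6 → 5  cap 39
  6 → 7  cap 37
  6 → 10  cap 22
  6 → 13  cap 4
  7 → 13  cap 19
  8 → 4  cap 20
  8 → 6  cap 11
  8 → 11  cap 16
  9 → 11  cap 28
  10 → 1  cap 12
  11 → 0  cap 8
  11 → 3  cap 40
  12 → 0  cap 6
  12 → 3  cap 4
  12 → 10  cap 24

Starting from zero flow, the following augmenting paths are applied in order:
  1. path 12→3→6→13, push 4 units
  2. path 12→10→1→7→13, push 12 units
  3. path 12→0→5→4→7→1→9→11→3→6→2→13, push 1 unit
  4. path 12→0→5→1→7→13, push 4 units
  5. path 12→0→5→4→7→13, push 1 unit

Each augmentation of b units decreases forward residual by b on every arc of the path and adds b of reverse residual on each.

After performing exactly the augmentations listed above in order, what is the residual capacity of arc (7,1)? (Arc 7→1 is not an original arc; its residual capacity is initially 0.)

after path 1 (12→3→6→13, push 4): res(7,1)=0
after path 2 (12→10→1→7→13, push 12): res(7,1)=12
after path 3 (12→0→5→4→7→1→9→11→3→6→2→13, push 1): res(7,1)=11
after path 4 (12→0→5→1→7→13, push 4): res(7,1)=15
after path 5 (12→0→5→4→7→13, push 1): res(7,1)=15

Residual capacity of (7,1): 15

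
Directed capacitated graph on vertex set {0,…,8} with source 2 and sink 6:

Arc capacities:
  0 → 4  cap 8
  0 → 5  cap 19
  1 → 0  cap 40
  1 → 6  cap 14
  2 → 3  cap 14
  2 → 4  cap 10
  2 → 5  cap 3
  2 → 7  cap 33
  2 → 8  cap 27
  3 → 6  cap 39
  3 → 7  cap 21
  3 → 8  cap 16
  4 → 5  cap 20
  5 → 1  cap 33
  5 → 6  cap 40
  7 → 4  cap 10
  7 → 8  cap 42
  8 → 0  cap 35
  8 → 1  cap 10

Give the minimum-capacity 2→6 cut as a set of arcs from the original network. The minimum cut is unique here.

Min-cut arcs: {(0,5), (2,3), (2,5), (4,5), (8,1)} (total capacity 66)

augment #1: 2→3→6 push 14
augment #2: 2→5→6 push 3
augment #3: 2→4→5→6 push 10
augment #4: 2→8→1→6 push 10
augment #5: 2→7→4→5→6 push 10
augment #6: 2→8→0→5→6 push 17
augment #7: 2→7→8→0→5→1→6 push 2
max flow = 66; residual-reachable set from 2 gives S-side
cut edges (S→T): {(0,5), (2,3), (2,5), (4,5), (8,1)} total cap 66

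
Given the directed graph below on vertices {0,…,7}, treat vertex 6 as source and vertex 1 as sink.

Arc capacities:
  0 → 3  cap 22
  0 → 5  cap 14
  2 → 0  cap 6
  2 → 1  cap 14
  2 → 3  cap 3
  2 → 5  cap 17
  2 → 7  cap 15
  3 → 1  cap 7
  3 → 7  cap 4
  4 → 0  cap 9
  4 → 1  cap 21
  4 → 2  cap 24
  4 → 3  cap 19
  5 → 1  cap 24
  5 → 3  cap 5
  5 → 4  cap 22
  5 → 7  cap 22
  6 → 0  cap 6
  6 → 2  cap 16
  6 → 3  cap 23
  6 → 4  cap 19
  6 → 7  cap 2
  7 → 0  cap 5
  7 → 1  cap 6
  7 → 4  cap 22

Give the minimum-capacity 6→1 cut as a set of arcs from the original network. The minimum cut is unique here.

Min-cut arcs: {(3,1), (3,7), (6,0), (6,2), (6,4), (6,7)} (total capacity 54)

augment #1: 6→2→1 push 14
augment #2: 6→3→1 push 7
augment #3: 6→4→1 push 19
augment #4: 6→7→1 push 2
augment #5: 6→0→5→1 push 6
augment #6: 6→2→5→1 push 2
augment #7: 6→3→7→1 push 4
max flow = 54; residual-reachable set from 6 gives S-side
cut edges (S→T): {(3,1), (3,7), (6,0), (6,2), (6,4), (6,7)} total cap 54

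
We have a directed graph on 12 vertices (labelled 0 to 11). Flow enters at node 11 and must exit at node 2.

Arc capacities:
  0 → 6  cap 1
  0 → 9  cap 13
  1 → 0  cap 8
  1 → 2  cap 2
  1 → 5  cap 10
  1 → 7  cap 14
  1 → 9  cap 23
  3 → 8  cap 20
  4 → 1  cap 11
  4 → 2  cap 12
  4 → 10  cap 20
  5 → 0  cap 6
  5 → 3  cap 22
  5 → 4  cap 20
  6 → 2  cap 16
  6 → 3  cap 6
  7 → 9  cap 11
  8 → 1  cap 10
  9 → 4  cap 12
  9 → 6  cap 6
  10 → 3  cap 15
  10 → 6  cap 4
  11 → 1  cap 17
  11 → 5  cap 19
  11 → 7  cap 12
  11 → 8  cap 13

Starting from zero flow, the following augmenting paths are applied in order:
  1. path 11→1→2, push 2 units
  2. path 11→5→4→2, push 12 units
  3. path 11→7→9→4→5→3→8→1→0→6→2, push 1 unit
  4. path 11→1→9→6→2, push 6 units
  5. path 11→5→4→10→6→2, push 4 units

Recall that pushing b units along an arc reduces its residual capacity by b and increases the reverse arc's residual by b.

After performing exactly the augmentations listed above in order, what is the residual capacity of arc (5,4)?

after path 1 (11→1→2, push 2): res(5,4)=20
after path 2 (11→5→4→2, push 12): res(5,4)=8
after path 3 (11→7→9→4→5→3→8→1→0→6→2, push 1): res(5,4)=9
after path 4 (11→1→9→6→2, push 6): res(5,4)=9
after path 5 (11→5→4→10→6→2, push 4): res(5,4)=5

Residual capacity of (5,4): 5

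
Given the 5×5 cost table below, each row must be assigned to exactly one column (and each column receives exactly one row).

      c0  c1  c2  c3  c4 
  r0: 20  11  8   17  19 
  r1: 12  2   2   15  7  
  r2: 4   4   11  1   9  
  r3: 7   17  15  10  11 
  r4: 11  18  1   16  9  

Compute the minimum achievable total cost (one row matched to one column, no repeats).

Minimum assignment cost: 27

one of 2 optimal assignments: row0→col1 (cost 11), row1→col4 (cost 7), row2→col3 (cost 1), row3→col0 (cost 7), row4→col2 (cost 1)
total = 11 + 7 + 1 + 7 + 1 = 27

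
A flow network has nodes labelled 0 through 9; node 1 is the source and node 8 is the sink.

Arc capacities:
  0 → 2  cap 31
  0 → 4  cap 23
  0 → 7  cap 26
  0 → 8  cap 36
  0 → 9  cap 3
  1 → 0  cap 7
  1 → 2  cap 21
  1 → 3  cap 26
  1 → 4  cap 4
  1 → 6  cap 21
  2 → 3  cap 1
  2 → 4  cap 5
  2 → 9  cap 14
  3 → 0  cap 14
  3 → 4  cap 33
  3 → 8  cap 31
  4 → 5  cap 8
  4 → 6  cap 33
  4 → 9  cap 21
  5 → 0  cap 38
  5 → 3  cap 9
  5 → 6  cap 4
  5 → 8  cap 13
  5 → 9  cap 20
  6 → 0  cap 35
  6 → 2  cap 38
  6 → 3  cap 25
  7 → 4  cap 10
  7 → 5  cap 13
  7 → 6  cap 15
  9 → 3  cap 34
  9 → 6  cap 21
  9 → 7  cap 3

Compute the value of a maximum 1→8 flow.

augment #1: 1→0→8 bottleneck 7, total now 7
augment #2: 1→3→8 bottleneck 26, total now 33
augment #3: 1→2→3→8 bottleneck 1, total now 34
augment #4: 1→4→5→8 bottleneck 4, total now 38
augment #5: 1→6→0→8 bottleneck 21, total now 59
augment #6: 1→2→4→5→8 bottleneck 4, total now 63
augment #7: 1→2→9→3→8 bottleneck 4, total now 67
augment #8: 1→2→4→6→0→8 bottleneck 1, total now 68
augment #9: 1→2→9→3→0→8 bottleneck 7, total now 75
augment #10: 1→2→9→7→5→8 bottleneck 3, total now 78

Maximum flow value: 78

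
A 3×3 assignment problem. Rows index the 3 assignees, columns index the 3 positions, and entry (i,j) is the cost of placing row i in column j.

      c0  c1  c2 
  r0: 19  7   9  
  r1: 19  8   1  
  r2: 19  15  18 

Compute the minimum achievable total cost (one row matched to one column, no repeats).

optimal assignment: row0→col1 (cost 7), row1→col2 (cost 1), row2→col0 (cost 19)
total = 7 + 1 + 19 = 27

Minimum assignment cost: 27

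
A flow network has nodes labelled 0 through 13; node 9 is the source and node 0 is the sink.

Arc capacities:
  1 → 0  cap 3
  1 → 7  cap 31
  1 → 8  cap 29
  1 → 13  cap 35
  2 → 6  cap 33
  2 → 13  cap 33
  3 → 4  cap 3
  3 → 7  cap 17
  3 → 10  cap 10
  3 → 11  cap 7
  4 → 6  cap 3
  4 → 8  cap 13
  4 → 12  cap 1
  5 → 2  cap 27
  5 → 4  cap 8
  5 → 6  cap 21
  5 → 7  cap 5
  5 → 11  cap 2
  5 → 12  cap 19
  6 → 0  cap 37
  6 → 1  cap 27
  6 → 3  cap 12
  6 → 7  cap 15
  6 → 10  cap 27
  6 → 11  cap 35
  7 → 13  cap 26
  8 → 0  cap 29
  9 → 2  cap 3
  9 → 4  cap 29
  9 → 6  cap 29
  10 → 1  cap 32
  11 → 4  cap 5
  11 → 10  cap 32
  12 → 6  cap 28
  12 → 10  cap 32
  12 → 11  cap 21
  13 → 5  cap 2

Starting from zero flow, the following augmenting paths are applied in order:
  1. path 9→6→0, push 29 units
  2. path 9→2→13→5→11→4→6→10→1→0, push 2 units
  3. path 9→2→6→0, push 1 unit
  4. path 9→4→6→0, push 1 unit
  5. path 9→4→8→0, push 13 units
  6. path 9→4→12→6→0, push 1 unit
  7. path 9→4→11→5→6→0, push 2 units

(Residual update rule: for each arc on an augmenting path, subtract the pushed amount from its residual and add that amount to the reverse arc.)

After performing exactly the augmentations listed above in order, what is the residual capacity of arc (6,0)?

Residual capacity of (6,0): 3

after path 1 (9→6→0, push 29): res(6,0)=8
after path 2 (9→2→13→5→11→4→6→10→1→0, push 2): res(6,0)=8
after path 3 (9→2→6→0, push 1): res(6,0)=7
after path 4 (9→4→6→0, push 1): res(6,0)=6
after path 5 (9→4→8→0, push 13): res(6,0)=6
after path 6 (9→4→12→6→0, push 1): res(6,0)=5
after path 7 (9→4→11→5→6→0, push 2): res(6,0)=3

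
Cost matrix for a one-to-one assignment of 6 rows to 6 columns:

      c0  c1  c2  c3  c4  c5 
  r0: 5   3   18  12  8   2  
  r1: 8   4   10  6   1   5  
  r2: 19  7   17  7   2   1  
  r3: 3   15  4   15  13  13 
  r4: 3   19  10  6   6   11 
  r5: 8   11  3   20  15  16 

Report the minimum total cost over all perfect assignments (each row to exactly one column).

optimal assignment: row0→col1 (cost 3), row1→col4 (cost 1), row2→col5 (cost 1), row3→col0 (cost 3), row4→col3 (cost 6), row5→col2 (cost 3)
total = 3 + 1 + 1 + 3 + 6 + 3 = 17

Minimum assignment cost: 17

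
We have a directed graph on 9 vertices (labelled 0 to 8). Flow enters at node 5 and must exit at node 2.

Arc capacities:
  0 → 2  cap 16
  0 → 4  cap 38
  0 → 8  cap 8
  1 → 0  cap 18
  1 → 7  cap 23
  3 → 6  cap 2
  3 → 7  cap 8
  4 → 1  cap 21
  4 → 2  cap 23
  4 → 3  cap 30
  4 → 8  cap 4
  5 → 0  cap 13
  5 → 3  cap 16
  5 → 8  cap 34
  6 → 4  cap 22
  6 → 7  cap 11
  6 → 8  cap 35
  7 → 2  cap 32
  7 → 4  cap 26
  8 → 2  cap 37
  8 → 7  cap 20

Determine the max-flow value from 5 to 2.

Maximum flow value: 57

augment #1: 5→0→2 bottleneck 13, total now 13
augment #2: 5→8→2 bottleneck 34, total now 47
augment #3: 5→3→7→2 bottleneck 8, total now 55
augment #4: 5→3→6→4→2 bottleneck 2, total now 57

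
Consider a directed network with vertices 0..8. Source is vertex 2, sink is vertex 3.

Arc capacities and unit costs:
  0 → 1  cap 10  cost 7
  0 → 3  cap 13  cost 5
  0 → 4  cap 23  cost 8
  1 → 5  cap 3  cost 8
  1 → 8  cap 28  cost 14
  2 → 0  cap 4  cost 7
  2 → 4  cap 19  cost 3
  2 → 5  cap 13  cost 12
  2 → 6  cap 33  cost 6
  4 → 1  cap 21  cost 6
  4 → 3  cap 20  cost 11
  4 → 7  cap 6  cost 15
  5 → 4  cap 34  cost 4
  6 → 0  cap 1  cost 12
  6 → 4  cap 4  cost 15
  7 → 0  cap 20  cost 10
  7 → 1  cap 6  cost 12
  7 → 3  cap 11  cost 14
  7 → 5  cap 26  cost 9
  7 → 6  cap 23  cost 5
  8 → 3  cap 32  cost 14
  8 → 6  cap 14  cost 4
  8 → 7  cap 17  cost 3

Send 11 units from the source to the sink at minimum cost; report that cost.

Minimum cost for 11 units: 146

shortest-cost path #1: 2→0→3 push 4 @ unit cost 12 (adds 48)
shortest-cost path #2: 2→4→3 push 7 @ unit cost 14 (adds 98)
total cost = 146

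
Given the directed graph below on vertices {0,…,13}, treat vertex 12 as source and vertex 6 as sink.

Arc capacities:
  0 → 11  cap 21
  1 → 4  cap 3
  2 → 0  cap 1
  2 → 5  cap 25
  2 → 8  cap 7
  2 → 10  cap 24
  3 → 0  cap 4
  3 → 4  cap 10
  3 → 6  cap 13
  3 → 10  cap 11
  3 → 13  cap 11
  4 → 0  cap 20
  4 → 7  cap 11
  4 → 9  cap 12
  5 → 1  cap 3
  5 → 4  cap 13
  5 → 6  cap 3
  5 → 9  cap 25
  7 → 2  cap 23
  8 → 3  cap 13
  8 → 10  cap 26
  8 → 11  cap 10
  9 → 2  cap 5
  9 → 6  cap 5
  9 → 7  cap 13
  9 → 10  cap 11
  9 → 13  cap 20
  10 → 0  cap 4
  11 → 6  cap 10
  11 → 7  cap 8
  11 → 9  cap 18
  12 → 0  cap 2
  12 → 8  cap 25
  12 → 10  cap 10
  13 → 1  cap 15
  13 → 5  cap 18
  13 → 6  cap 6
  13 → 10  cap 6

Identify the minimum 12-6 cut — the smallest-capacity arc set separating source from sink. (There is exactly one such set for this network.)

Min-cut arcs: {(8,3), (8,11), (10,0), (12,0)} (total capacity 29)

augment #1: 12→0→11→6 push 2
augment #2: 12→8→3→6 push 13
augment #3: 12→8→11→6 push 8
augment #4: 12→8→11→9→6 push 2
augment #5: 12→10→0→11→9→6 push 3
augment #6: 12→10→0→11→9→13→6 push 1
max flow = 29; residual-reachable set from 12 gives S-side
cut edges (S→T): {(8,3), (8,11), (10,0), (12,0)} total cap 29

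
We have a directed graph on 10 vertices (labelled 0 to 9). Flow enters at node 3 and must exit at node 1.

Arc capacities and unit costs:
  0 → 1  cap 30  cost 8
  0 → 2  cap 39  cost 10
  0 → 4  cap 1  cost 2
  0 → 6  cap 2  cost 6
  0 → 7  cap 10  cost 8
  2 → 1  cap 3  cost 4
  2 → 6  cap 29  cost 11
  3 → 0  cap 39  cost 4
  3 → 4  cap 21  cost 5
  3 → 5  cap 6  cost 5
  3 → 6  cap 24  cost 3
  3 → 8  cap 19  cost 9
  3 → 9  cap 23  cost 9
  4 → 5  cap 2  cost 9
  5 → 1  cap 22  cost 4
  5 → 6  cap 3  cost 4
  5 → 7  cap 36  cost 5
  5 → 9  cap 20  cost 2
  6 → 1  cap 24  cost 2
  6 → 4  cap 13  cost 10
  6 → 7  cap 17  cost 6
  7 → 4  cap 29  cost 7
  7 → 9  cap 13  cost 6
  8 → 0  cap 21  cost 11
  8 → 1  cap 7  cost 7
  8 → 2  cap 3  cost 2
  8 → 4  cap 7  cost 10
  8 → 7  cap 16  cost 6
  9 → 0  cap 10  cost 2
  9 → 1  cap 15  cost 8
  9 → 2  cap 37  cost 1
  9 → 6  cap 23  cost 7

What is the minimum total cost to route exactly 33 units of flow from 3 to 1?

Minimum cost for 33 units: 210

shortest-cost path #1: 3→6→1 push 24 @ unit cost 5 (adds 120)
shortest-cost path #2: 3→5→1 push 6 @ unit cost 9 (adds 54)
shortest-cost path #3: 3→0→1 push 3 @ unit cost 12 (adds 36)
total cost = 210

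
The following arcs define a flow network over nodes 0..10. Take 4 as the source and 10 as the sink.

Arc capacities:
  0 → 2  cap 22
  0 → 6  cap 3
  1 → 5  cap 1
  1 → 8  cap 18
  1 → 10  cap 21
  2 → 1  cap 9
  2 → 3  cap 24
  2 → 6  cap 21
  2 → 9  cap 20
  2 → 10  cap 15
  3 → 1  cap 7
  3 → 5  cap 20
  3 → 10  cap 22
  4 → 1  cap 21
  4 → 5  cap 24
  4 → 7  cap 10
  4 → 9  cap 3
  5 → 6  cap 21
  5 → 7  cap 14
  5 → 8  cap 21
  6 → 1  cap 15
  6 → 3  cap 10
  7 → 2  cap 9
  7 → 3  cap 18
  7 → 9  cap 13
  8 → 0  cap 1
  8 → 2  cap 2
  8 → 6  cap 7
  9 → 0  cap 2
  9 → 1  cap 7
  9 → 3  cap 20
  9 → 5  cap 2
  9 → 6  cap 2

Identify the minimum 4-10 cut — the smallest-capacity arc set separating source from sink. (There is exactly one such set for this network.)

augment #1: 4→1→10 push 21
augment #2: 4→7→2→10 push 9
augment #3: 4→7→3→10 push 1
augment #4: 4→9→3→10 push 3
augment #5: 4→5→6→3→10 push 10
augment #6: 4→5→7→3→10 push 8
augment #7: 4→5→8→2→10 push 2
augment #8: 4→5→8→0→2→10 push 1
augment #9: 4→5→7→9→0→2→10 push 2
max flow = 57; residual-reachable set from 4 gives S-side
cut edges (S→T): {(1,10), (3,10), (7,2), (8,0), (8,2), (9,0)} total cap 57

Min-cut arcs: {(1,10), (3,10), (7,2), (8,0), (8,2), (9,0)} (total capacity 57)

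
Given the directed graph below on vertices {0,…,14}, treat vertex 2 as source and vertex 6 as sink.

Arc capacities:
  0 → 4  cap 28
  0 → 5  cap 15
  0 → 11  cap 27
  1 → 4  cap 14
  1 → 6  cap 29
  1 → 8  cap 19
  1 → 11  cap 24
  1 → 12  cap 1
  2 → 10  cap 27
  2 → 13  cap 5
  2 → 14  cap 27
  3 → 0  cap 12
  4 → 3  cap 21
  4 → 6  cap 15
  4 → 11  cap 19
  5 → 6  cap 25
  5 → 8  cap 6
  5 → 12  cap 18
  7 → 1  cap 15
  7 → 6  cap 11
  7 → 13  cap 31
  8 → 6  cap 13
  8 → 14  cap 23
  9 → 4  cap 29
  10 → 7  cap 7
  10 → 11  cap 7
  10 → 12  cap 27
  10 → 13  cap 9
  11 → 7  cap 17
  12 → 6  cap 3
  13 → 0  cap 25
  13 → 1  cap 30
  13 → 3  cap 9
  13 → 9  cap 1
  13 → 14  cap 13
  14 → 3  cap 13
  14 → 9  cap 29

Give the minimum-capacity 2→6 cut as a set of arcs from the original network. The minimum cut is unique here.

augment #1: 2→10→7→6 push 7
augment #2: 2→10→12→6 push 3
augment #3: 2→13→1→6 push 5
augment #4: 2→10→11→7→6 push 4
augment #5: 2→10→13→1→6 push 9
augment #6: 2→14→9→4→6 push 15
augment #7: 2→10→11→7→1→6 push 3
augment #8: 2→14→3→0→5→6 push 12
max flow = 58; residual-reachable set from 2 gives S-side
cut edges (S→T): {(2,13), (2,14), (10,7), (10,11), (10,13), (12,6)} total cap 58

Min-cut arcs: {(2,13), (2,14), (10,7), (10,11), (10,13), (12,6)} (total capacity 58)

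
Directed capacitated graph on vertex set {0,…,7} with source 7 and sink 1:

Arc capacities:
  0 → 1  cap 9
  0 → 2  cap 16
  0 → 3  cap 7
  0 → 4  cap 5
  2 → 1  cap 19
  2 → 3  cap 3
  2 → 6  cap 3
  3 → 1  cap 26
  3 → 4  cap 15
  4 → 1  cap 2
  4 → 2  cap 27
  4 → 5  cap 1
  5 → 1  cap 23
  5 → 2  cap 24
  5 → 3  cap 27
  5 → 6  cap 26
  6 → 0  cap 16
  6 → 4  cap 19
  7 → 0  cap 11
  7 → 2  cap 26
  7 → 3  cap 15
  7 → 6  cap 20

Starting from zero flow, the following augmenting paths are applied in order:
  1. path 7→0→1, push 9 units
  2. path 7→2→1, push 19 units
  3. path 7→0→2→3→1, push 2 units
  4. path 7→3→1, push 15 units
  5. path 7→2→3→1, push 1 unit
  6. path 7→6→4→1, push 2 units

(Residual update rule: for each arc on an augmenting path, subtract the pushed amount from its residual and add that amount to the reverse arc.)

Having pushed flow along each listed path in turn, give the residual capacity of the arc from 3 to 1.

after path 1 (7→0→1, push 9): res(3,1)=26
after path 2 (7→2→1, push 19): res(3,1)=26
after path 3 (7→0→2→3→1, push 2): res(3,1)=24
after path 4 (7→3→1, push 15): res(3,1)=9
after path 5 (7→2→3→1, push 1): res(3,1)=8
after path 6 (7→6→4→1, push 2): res(3,1)=8

Residual capacity of (3,1): 8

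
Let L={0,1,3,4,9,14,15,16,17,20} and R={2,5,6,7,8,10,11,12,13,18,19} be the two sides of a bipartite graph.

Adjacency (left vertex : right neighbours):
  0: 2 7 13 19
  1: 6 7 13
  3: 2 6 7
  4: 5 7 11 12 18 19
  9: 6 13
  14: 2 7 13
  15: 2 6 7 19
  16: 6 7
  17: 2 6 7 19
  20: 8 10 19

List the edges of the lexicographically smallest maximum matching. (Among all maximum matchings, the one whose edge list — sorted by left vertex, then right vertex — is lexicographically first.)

Lex-smallest maximum matching: {(0,2), (1,6), (3,7), (4,5), (9,13), (15,19), (20,8)}

|M| = 7 (so the lex-smallest maximum matching has 7 edges)
process left vertices in ascending order; for each, take the smallest-labelled available neighbour that still permits 7 edges overall, or leave it unmatched if none does
lex-smallest matching: {0-2, 1-6, 3-7, 4-5, 9-13, 15-19, 20-8}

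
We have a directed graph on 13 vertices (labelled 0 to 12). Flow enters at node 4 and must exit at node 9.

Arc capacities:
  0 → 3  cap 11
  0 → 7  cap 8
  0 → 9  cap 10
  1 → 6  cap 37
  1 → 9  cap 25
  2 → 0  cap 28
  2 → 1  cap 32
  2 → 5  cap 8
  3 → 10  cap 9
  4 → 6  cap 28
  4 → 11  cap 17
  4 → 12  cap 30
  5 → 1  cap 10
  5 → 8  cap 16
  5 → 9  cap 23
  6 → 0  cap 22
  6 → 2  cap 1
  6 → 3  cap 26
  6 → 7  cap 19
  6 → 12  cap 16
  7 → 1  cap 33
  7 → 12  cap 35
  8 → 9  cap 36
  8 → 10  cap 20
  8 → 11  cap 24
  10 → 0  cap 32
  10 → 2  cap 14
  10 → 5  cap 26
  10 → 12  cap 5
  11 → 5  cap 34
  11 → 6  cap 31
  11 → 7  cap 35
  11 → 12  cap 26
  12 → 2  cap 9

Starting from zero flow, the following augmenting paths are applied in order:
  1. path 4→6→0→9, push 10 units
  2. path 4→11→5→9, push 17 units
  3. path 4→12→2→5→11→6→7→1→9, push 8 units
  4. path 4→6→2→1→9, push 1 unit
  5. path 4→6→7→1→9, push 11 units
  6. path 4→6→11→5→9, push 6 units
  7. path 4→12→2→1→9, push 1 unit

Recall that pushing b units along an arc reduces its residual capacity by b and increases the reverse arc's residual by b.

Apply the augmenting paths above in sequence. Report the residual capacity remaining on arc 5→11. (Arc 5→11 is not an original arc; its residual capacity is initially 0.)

Residual capacity of (5,11): 15

after path 1 (4→6→0→9, push 10): res(5,11)=0
after path 2 (4→11→5→9, push 17): res(5,11)=17
after path 3 (4→12→2→5→11→6→7→1→9, push 8): res(5,11)=9
after path 4 (4→6→2→1→9, push 1): res(5,11)=9
after path 5 (4→6→7→1→9, push 11): res(5,11)=9
after path 6 (4→6→11→5→9, push 6): res(5,11)=15
after path 7 (4→12→2→1→9, push 1): res(5,11)=15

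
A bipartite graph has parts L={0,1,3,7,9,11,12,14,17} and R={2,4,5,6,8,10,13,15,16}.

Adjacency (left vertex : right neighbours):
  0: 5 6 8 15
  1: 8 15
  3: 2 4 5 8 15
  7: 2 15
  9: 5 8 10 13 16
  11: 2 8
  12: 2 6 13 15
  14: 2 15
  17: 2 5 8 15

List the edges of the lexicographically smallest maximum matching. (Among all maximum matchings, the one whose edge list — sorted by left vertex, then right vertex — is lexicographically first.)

Lex-smallest maximum matching: {(0,6), (1,8), (3,4), (7,2), (9,10), (12,13), (14,15), (17,5)}

|M| = 8 (so the lex-smallest maximum matching has 8 edges)
process left vertices in ascending order; for each, take the smallest-labelled available neighbour that still permits 8 edges overall, or leave it unmatched if none does
lex-smallest matching: {0-6, 1-8, 3-4, 7-2, 9-10, 12-13, 14-15, 17-5}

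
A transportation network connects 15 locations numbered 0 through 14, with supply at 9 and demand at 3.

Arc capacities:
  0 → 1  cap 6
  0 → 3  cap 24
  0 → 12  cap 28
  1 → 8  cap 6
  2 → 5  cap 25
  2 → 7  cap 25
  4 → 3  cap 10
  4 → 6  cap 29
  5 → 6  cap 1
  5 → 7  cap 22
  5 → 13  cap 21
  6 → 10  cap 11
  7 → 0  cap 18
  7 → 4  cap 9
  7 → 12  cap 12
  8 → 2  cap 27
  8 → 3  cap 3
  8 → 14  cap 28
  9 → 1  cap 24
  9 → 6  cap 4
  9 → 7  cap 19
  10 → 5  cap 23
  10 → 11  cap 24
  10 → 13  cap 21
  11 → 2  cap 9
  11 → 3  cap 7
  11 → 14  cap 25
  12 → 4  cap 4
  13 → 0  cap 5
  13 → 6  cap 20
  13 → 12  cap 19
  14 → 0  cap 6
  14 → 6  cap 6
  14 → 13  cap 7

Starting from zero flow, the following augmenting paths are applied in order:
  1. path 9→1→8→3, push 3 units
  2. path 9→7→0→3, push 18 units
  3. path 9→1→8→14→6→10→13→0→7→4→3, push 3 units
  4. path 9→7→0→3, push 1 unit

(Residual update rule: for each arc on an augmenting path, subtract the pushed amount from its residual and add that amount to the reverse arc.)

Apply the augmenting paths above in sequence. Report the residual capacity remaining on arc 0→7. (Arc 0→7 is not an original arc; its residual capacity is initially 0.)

Residual capacity of (0,7): 16

after path 1 (9→1→8→3, push 3): res(0,7)=0
after path 2 (9→7→0→3, push 18): res(0,7)=18
after path 3 (9→1→8→14→6→10→13→0→7→4→3, push 3): res(0,7)=15
after path 4 (9→7→0→3, push 1): res(0,7)=16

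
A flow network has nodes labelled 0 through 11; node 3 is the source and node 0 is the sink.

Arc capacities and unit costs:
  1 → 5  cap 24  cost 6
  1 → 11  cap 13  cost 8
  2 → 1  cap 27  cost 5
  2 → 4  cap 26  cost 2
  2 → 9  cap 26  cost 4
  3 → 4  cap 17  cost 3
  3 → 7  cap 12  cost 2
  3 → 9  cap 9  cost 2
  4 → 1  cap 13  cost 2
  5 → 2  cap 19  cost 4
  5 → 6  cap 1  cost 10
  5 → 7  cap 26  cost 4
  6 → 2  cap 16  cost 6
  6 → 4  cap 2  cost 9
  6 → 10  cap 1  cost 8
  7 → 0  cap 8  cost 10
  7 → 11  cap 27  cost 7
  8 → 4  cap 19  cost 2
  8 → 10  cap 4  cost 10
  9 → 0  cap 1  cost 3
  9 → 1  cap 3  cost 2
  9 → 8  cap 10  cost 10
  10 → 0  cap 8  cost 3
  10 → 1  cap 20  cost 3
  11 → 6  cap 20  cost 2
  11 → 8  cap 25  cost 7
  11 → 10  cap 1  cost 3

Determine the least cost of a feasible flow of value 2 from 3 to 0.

Minimum cost for 2 units: 17

shortest-cost path #1: 3→9→0 push 1 @ unit cost 5 (adds 5)
shortest-cost path #2: 3→7→0 push 1 @ unit cost 12 (adds 12)
total cost = 17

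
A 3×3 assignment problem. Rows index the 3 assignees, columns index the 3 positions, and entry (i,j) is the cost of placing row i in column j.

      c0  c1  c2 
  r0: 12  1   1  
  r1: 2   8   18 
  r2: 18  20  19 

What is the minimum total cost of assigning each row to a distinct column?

optimal assignment: row0→col1 (cost 1), row1→col0 (cost 2), row2→col2 (cost 19)
total = 1 + 2 + 19 = 22

Minimum assignment cost: 22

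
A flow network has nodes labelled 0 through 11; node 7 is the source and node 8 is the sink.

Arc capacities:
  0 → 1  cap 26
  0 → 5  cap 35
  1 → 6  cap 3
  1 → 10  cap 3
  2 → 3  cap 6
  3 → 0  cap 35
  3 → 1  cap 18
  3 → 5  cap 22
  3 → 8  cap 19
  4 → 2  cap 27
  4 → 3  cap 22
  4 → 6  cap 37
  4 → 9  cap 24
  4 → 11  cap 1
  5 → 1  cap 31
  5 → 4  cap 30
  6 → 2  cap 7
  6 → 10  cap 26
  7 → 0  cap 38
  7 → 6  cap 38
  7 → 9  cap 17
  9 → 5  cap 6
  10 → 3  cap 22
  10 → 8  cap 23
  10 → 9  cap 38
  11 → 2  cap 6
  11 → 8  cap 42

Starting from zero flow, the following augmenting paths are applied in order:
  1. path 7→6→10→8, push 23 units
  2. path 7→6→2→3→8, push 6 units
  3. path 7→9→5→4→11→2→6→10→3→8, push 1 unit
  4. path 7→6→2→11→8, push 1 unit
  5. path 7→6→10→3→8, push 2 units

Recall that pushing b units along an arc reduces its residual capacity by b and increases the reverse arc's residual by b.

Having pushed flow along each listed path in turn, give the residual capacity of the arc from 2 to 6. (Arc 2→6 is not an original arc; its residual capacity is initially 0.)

after path 1 (7→6→10→8, push 23): res(2,6)=0
after path 2 (7→6→2→3→8, push 6): res(2,6)=6
after path 3 (7→9→5→4→11→2→6→10→3→8, push 1): res(2,6)=5
after path 4 (7→6→2→11→8, push 1): res(2,6)=6
after path 5 (7→6→10→3→8, push 2): res(2,6)=6

Residual capacity of (2,6): 6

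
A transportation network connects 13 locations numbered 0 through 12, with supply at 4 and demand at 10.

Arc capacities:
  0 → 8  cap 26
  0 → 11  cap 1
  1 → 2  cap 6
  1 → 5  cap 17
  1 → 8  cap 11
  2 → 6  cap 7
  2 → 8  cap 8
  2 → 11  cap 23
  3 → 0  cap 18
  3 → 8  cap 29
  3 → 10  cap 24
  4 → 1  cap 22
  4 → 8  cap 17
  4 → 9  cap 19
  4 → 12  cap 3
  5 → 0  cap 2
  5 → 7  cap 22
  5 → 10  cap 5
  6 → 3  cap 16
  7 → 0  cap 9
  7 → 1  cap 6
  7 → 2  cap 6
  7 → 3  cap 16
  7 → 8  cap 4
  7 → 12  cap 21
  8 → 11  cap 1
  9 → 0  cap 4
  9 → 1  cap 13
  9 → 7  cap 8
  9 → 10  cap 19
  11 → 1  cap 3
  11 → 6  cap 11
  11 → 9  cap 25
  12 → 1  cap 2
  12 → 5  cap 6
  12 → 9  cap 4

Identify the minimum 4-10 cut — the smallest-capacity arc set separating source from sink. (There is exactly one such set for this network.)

augment #1: 4→9→10 push 19
augment #2: 4→1→5→10 push 5
augment #3: 4→1→2→6→3→10 push 6
augment #4: 4→1→5→7→3→10 push 11
augment #5: 4→8→11→6→3→10 push 1
augment #6: 4→12→5→7→3→10 push 3
max flow = 45; residual-reachable set from 4 gives S-side
cut edges (S→T): {(4,1), (4,9), (4,12), (8,11)} total cap 45

Min-cut arcs: {(4,1), (4,9), (4,12), (8,11)} (total capacity 45)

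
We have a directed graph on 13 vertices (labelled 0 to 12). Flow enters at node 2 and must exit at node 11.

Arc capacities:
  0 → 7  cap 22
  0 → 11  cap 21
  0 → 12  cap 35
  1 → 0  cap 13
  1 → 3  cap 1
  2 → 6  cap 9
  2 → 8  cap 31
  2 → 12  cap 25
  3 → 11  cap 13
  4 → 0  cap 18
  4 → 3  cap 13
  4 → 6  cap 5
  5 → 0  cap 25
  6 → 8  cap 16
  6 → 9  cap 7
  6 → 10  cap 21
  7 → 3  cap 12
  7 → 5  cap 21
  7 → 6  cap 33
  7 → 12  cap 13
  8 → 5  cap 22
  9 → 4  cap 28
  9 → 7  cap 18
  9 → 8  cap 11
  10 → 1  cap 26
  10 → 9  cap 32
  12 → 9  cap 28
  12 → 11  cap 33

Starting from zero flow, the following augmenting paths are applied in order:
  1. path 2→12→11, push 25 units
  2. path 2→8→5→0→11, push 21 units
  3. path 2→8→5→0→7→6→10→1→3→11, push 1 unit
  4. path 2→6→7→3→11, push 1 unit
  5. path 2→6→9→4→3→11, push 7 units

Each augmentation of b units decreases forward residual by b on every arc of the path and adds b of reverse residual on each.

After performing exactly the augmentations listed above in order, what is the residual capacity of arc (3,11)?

after path 1 (2→12→11, push 25): res(3,11)=13
after path 2 (2→8→5→0→11, push 21): res(3,11)=13
after path 3 (2→8→5→0→7→6→10→1→3→11, push 1): res(3,11)=12
after path 4 (2→6→7→3→11, push 1): res(3,11)=11
after path 5 (2→6→9→4→3→11, push 7): res(3,11)=4

Residual capacity of (3,11): 4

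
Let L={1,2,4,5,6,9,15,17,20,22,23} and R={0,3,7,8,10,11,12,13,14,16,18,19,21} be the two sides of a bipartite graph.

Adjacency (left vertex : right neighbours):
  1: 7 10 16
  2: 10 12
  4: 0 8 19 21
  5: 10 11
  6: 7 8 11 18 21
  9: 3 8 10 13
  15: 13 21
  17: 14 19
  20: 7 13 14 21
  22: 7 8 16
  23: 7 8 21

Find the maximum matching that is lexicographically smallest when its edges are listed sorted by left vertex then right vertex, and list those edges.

Lex-smallest maximum matching: {(1,7), (2,10), (4,0), (5,11), (6,8), (9,3), (15,13), (17,19), (20,14), (22,16), (23,21)}

|M| = 11 (so the lex-smallest maximum matching has 11 edges)
process left vertices in ascending order; for each, take the smallest-labelled available neighbour that still permits 11 edges overall, or leave it unmatched if none does
lex-smallest matching: {1-7, 2-10, 4-0, 5-11, 6-8, 9-3, 15-13, 17-19, 20-14, 22-16, 23-21}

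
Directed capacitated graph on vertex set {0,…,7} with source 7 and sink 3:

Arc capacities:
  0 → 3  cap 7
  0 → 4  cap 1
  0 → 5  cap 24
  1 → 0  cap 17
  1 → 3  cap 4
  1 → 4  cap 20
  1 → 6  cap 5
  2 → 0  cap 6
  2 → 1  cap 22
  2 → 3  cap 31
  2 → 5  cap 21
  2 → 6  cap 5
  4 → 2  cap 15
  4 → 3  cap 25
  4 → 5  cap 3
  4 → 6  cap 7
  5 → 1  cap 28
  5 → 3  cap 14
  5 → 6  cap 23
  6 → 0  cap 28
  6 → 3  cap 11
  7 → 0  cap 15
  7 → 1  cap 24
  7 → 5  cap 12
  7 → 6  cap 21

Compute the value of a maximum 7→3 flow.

augment #1: 7→0→3 bottleneck 7, total now 7
augment #2: 7→1→3 bottleneck 4, total now 11
augment #3: 7→5→3 bottleneck 12, total now 23
augment #4: 7→6→3 bottleneck 11, total now 34
augment #5: 7→0→4→3 bottleneck 1, total now 35
augment #6: 7→0→5→3 bottleneck 2, total now 37
augment #7: 7→1→4→3 bottleneck 20, total now 57

Maximum flow value: 57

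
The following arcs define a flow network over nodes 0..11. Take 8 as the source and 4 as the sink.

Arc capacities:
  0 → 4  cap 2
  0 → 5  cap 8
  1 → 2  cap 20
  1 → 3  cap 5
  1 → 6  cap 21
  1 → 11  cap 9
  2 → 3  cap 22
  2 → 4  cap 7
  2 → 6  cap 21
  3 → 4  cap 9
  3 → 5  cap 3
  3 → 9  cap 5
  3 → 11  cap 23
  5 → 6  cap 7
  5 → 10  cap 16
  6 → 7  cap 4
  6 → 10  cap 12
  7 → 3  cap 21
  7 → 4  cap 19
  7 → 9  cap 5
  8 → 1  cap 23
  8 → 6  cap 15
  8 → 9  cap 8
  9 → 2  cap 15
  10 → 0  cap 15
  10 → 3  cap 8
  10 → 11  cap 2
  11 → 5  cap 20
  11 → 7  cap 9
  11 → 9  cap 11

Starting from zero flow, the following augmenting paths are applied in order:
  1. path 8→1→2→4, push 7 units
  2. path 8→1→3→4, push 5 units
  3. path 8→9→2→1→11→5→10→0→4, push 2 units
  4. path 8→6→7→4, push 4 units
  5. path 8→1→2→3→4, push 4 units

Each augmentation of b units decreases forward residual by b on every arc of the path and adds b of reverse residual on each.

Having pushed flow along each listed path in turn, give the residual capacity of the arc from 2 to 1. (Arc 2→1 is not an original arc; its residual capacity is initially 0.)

after path 1 (8→1→2→4, push 7): res(2,1)=7
after path 2 (8→1→3→4, push 5): res(2,1)=7
after path 3 (8→9→2→1→11→5→10→0→4, push 2): res(2,1)=5
after path 4 (8→6→7→4, push 4): res(2,1)=5
after path 5 (8→1→2→3→4, push 4): res(2,1)=9

Residual capacity of (2,1): 9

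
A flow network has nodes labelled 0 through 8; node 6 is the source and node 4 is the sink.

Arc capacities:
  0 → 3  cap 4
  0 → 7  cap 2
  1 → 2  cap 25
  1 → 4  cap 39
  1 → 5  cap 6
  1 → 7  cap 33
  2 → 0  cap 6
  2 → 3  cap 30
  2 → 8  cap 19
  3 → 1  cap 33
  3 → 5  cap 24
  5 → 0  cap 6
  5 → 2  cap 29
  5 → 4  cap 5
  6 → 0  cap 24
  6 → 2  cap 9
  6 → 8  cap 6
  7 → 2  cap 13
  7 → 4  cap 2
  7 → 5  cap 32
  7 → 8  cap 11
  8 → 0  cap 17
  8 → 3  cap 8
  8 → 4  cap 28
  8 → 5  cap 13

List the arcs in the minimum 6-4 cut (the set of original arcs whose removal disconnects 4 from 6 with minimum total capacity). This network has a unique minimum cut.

Min-cut arcs: {(0,3), (0,7), (6,2), (6,8)} (total capacity 21)

augment #1: 6→8→4 push 6
augment #2: 6→0→7→4 push 2
augment #3: 6→2→8→4 push 9
augment #4: 6→0→3→1→4 push 4
max flow = 21; residual-reachable set from 6 gives S-side
cut edges (S→T): {(0,3), (0,7), (6,2), (6,8)} total cap 21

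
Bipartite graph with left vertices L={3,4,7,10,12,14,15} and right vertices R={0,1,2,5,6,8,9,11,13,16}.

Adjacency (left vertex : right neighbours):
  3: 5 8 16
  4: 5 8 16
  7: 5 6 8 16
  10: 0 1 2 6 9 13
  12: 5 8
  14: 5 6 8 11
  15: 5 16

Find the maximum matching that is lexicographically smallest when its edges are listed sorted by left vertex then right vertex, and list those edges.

Lex-smallest maximum matching: {(3,5), (4,8), (7,6), (10,0), (14,11), (15,16)}

|M| = 6 (so the lex-smallest maximum matching has 6 edges)
process left vertices in ascending order; for each, take the smallest-labelled available neighbour that still permits 6 edges overall, or leave it unmatched if none does
lex-smallest matching: {3-5, 4-8, 7-6, 10-0, 14-11, 15-16}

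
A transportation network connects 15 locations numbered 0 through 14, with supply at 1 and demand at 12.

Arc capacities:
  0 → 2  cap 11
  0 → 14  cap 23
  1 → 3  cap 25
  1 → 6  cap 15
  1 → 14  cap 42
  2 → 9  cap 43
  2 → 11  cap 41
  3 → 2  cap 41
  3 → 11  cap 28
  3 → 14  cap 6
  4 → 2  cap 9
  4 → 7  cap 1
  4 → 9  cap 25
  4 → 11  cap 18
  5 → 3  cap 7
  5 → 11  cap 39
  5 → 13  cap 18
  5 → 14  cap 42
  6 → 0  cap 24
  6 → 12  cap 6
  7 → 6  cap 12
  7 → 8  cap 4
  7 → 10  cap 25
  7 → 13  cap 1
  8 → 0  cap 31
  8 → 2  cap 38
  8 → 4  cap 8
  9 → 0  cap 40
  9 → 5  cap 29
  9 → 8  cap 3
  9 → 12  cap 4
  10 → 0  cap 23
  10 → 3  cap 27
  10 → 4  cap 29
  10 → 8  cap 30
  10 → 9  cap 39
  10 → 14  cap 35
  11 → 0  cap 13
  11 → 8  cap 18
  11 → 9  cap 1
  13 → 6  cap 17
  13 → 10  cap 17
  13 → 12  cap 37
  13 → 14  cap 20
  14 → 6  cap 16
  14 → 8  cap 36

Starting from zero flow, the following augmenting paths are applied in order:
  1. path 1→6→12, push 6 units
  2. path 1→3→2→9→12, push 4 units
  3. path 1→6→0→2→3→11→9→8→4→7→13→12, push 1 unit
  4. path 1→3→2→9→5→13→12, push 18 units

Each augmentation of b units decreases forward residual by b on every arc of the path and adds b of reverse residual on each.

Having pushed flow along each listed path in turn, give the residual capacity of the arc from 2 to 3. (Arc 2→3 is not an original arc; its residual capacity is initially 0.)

Residual capacity of (2,3): 21

after path 1 (1→6→12, push 6): res(2,3)=0
after path 2 (1→3→2→9→12, push 4): res(2,3)=4
after path 3 (1→6→0→2→3→11→9→8→4→7→13→12, push 1): res(2,3)=3
after path 4 (1→3→2→9→5→13→12, push 18): res(2,3)=21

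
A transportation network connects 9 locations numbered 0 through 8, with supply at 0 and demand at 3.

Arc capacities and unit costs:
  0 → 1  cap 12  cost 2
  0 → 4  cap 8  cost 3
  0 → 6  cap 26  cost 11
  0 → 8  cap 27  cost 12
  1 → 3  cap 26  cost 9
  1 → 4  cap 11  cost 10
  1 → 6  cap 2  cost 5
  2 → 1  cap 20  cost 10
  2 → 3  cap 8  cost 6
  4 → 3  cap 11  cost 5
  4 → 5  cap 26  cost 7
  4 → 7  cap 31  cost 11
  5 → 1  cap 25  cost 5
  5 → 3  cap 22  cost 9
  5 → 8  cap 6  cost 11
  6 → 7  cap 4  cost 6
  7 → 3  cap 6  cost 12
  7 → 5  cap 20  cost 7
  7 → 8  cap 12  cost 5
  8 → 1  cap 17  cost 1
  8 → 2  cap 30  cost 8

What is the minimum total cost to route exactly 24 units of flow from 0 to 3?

shortest-cost path #1: 0→4→3 push 8 @ unit cost 8 (adds 64)
shortest-cost path #2: 0→1→3 push 12 @ unit cost 11 (adds 132)
shortest-cost path #3: 0→8→1→3 push 4 @ unit cost 22 (adds 88)
total cost = 284

Minimum cost for 24 units: 284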